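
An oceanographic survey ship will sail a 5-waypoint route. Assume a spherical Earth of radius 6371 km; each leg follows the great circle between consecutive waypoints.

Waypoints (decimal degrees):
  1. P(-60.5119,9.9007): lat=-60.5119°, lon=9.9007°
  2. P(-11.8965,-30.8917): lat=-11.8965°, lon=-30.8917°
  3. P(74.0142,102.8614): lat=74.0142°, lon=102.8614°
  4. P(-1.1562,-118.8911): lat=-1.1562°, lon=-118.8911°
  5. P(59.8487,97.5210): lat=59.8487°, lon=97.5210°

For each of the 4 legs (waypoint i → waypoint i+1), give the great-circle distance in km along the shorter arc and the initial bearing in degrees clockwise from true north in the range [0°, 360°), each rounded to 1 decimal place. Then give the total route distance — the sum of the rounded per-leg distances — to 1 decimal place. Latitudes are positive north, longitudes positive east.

Leg 1: dist=6342.2 km, bearing=310.4°
Leg 2: dist=12522.2 km, bearing=12.4°
Leg 3: dist=11452.2 km, bearing=43.1°
Leg 4: dist=12780.2 km, bearing=340.8°
Total: 43096.8 km

Leg 1: φ1=-1.0561319, φ2=-0.2076331, Δφ=0.8484988, Δλ=-0.7119617 rad; a=sin²(Δφ/2)+cosφ1·cosφ2·sin²(Δλ/2)=0.2279481328; c=2·atan2(√a, √(1-a))=0.995475814; dist=6371·c=6342.176 ≈ 6342.2 km; running total=6342.2 km
Leg 1 bearing: y=sinΔλ·cosφ2=-0.63928790, x=cosφ1·sinφ2-sinφ1·cosφ2·cosΔλ=0.54338026; θ=atan2(y, x)=-49.6362° <0 so +360° → 310.3638° ≈ 310.4°
Leg 2: φ1=-0.2076331, φ2=1.2917915, Δφ=1.4994246, Δλ=2.3344320 rad; a=sin²(Δφ/2)+cosφ1·cosφ2·sin²(Δλ/2)=0.6922675104; c=2·atan2(√a, √(1-a))=1.965500387; dist=6371·c=12522.203 ≈ 12522.2 km; running total=18864.4 km
Leg 2 bearing: y=sinΔλ·cosφ2=0.19892809, x=cosφ1·sinφ2-sinφ1·cosφ2·cosΔλ=0.90142134; θ=atan2(y, x)=12.4447° ≈ 12.4°
Leg 3: φ1=1.2917915, φ2=-0.0201795, Δφ=-1.3119710, Δλ=-3.8703112 rad; a=sin²(Δφ/2)+cosφ1·cosφ2·sin²(Δλ/2)=0.6124057722; c=2·atan2(√a, √(1-a))=1.797545952; dist=6371·c=11452.165 ≈ 11452.2 km; running total=30316.6 km
Leg 3 bearing: y=sinΔλ·cosφ2=0.66577864, x=cosφ1·sinφ2-sinφ1·cosφ2·cosΔλ=0.71147633; θ=atan2(y, x)=43.0996° ≈ 43.1°
Leg 4: φ1=-0.0201795, φ2=1.0445569, Δφ=1.0647364, Δλ=3.7771037 rad; a=sin²(Δφ/2)+cosφ1·cosφ2·sin²(Δλ/2)=0.7107945082; c=2·atan2(√a, √(1-a))=2.005993294; dist=6371·c=12780.183 ≈ 12780.2 km; running total=43096.8 km
Leg 4 bearing: y=sinΔλ·cosφ2=-0.29815087, x=cosφ1·sinφ2-sinφ1·cosφ2·cosΔλ=0.85636952; θ=atan2(y, x)=-19.1959° <0 so +360° → 340.8041° ≈ 340.8°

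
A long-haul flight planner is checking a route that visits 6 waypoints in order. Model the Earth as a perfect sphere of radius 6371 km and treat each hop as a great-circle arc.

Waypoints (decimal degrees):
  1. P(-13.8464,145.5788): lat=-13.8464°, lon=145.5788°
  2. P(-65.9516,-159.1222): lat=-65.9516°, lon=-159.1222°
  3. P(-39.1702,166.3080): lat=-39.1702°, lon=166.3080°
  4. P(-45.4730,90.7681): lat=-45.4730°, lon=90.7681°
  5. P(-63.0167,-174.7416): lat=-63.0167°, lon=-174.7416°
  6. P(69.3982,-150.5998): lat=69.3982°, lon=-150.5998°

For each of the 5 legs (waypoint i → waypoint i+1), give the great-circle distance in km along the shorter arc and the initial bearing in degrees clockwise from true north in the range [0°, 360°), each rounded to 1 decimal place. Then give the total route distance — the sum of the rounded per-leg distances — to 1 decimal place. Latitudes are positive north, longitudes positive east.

Leg 1: φ1=-0.2416653, φ2=-1.1510726, Δφ=-0.9094073, Δλ=-5.3180357 rad; a=sin²(Δφ/2)+cosφ1·cosφ2·sin²(Δλ/2)=0.2781011670; c=2·atan2(√a, √(1-a))=1.110964213; dist=6371·c=7077.953 ≈ 7078.0 km; running total=7078.0 km
Leg 1 bearing: y=sinΔλ·cosφ2=0.33502639, x=cosφ1·sinφ2-sinφ1·cosφ2·cosΔλ=-0.83114436; θ=atan2(y, x)=158.0461° ≈ 158.0°
Leg 2: φ1=-1.1510726, φ2=-0.6836490, Δφ=0.4674236, Δλ=5.6798285 rad; a=sin²(Δφ/2)+cosφ1·cosφ2·sin²(Δλ/2)=0.0815249453; c=2·atan2(√a, √(1-a))=0.579109910; dist=6371·c=3689.509 ≈ 3689.5 km; running total=10767.5 km
Leg 2 bearing: y=sinΔλ·cosφ2=-0.43989756, x=cosφ1·sinφ2-sinφ1·cosφ2·cosΔλ=0.32558356; θ=atan2(y, x)=-53.4936° <0 so +360° → 306.5064° ≈ 306.5°
Leg 3: φ1=-0.6836490, φ2=-0.7936536, Δφ=-0.1100046, Δλ=-1.3184200 rad; a=sin²(Δφ/2)+cosφ1·cosφ2·sin²(Δλ/2)=0.2069734257; c=2·atan2(√a, √(1-a))=0.944617133; dist=6371·c=6018.156 ≈ 6018.2 km; running total=16785.7 km
Leg 3 bearing: y=sinΔλ·cosφ2=-0.67903109, x=cosφ1·sinφ2-sinφ1·cosφ2·cosΔλ=-0.44210688; θ=atan2(y, x)=-123.0675° <0 so +360° → 236.9325° ≈ 236.9°
Leg 4: φ1=-0.7936536, φ2=-1.0998489, Δφ=-0.3061953, Δλ=-4.6340185 rad; a=sin²(Δφ/2)+cosφ1·cosφ2·sin²(Δλ/2)=0.1947996992; c=2·atan2(√a, √(1-a))=0.914230084; dist=6371·c=5824.560 ≈ 5824.6 km; running total=22610.3 km
Leg 4 bearing: y=sinΔλ·cosφ2=0.45233810, x=cosφ1·sinφ2-sinφ1·cosφ2·cosΔλ=-0.65023177; θ=atan2(y, x)=145.1753° ≈ 145.2°
Leg 5: φ1=-1.0998489, φ2=1.2112271, Δφ=2.3110760, Δλ=0.4213539 rad; a=sin²(Δφ/2)+cosφ1·cosφ2·sin²(Δλ/2)=0.8442292191; c=2·atan2(√a, √(1-a))=2.330157746; dist=6371·c=14845.435 ≈ 14845.4 km; running total=37455.7 km
Leg 5 bearing: y=sinΔλ·cosφ2=0.14391396, x=cosφ1·sinφ2-sinφ1·cosφ2·cosΔλ=0.71085424; θ=atan2(y, x)=11.4450° ≈ 11.4°

Leg 1: dist=7078.0 km, bearing=158.0°
Leg 2: dist=3689.5 km, bearing=306.5°
Leg 3: dist=6018.2 km, bearing=236.9°
Leg 4: dist=5824.6 km, bearing=145.2°
Leg 5: dist=14845.4 km, bearing=11.4°
Total: 37455.7 km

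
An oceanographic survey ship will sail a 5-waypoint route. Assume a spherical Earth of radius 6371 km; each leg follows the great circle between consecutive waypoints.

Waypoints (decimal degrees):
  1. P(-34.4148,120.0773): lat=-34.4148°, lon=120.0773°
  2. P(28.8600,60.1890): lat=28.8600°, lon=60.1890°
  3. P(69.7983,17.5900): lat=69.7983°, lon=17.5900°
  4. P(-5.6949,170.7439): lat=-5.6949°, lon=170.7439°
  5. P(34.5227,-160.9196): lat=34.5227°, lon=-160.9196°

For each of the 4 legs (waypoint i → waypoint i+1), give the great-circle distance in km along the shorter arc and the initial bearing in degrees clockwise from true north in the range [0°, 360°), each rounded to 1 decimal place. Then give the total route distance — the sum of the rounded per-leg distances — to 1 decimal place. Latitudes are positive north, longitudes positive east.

Leg 1: φ1=-0.6006516, φ2=0.5037020, Δφ=1.1043536, Δλ=-1.0452480 rad; a=sin²(Δφ/2)+cosφ1·cosφ2·sin²(Δλ/2)=0.4551614762; c=2·atan2(√a, √(1-a))=1.480998645; dist=6371·c=9435.442 ≈ 9435.4 km; running total=9435.4 km
Leg 1 bearing: y=sinΔλ·cosφ2=-0.75761139, x=cosφ1·sinφ2-sinφ1·cosφ2·cosΔλ=0.64651606; θ=atan2(y, x)=-49.5238° <0 so +360° → 310.4762° ≈ 310.5°
Leg 2: φ1=0.5037020, φ2=1.2182101, Δφ=0.7145081, Δλ=-0.7434928 rad; a=sin²(Δφ/2)+cosφ1·cosφ2·sin²(Δλ/2)=0.1621974189; c=2·atan2(√a, √(1-a))=0.829011111; dist=6371·c=5281.630 ≈ 5281.6 km; running total=14717.0 km
Leg 2 bearing: y=sinΔλ·cosφ2=-0.23373846, x=cosφ1·sinφ2-sinφ1·cosφ2·cosΔλ=0.69923100; θ=atan2(y, x)=-18.4837° <0 so +360° → 341.5163° ≈ 341.5°
Leg 3: φ1=1.2182101, φ2=-0.0993948, Δφ=-1.3176049, Δλ=2.6730398 rad; a=sin²(Δφ/2)+cosφ1·cosφ2·sin²(Δλ/2)=0.6998569057; c=2·atan2(√a, √(1-a))=1.982000937; dist=6371·c=12627.328 ≈ 12627.3 km; running total=27344.3 km
Leg 3 bearing: y=sinΔλ·cosφ2=0.44936667, x=cosφ1·sinφ2-sinφ1·cosφ2·cosΔλ=0.79893583; θ=atan2(y, x)=29.3559° ≈ 29.4°
Leg 4: φ1=-0.0993948, φ2=0.6025348, Δφ=0.7019295, Δλ=-5.7886201 rad; a=sin²(Δφ/2)+cosφ1·cosφ2·sin²(Δλ/2)=0.1673194546; c=2·atan2(√a, √(1-a))=0.842818915; dist=6371·c=5369.599 ≈ 5369.6 km; running total=32713.9 km
Leg 4 bearing: y=sinΔλ·cosφ2=0.39106414, x=cosφ1·sinφ2-sinφ1·cosφ2·cosΔλ=0.63589579; θ=atan2(y, x)=31.5907° ≈ 31.6°

Leg 1: dist=9435.4 km, bearing=310.5°
Leg 2: dist=5281.6 km, bearing=341.5°
Leg 3: dist=12627.3 km, bearing=29.4°
Leg 4: dist=5369.6 km, bearing=31.6°
Total: 32713.9 km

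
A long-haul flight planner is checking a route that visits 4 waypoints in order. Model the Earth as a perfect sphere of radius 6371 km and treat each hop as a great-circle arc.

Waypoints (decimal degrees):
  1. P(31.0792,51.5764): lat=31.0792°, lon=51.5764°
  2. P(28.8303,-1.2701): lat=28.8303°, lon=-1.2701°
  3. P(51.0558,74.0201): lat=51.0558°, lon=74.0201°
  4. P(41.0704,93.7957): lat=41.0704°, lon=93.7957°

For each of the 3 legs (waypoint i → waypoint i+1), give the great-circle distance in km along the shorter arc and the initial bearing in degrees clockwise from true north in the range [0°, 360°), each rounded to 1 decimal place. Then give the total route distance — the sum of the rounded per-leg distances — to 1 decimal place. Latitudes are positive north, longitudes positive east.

Leg 1: dist=5048.9 km, bearing=281.3°
Leg 2: dist=6561.7 km, bearing=45.2°
Leg 3: dist=1877.2 km, bearing=118.6°
Total: 13487.8 km

Leg 1: φ1=0.5424344, φ2=0.5031837, Δφ=-0.0392507, Δλ=-0.9223454 rad; a=sin²(Δφ/2)+cosφ1·cosφ2·sin²(Δλ/2)=0.1489620463; c=2·atan2(√a, √(1-a))=0.792487821; dist=6371·c=5048.940 ≈ 5048.9 km; running total=5048.9 km
Leg 1 bearing: y=sinΔλ·cosφ2=-0.69823109, x=cosφ1·sinφ2-sinφ1·cosφ2·cosΔλ=0.13986695; θ=atan2(y, x)=-78.6727° <0 so +360° → 281.3273° ≈ 281.3°
Leg 2: φ1=0.5031837, φ2=0.8910918, Δφ=0.3879082, Δλ=1.3140619 rad; a=sin²(Δφ/2)+cosφ1·cosφ2·sin²(Δλ/2)=0.2425638507; c=2·atan2(√a, √(1-a))=1.029937648; dist=6371·c=6561.733 ≈ 6561.7 km; running total=11610.6 km
Leg 2 bearing: y=sinΔλ·cosφ2=0.60796166, x=cosφ1·sinφ2-sinφ1·cosφ2·cosΔλ=0.60439154; θ=atan2(y, x)=45.1687° ≈ 45.2°
Leg 3: φ1=0.8910918, φ2=0.7168137, Δφ=-0.1742781, Δλ=0.3451493 rad; a=sin²(Δφ/2)+cosφ1·cosφ2·sin²(Δλ/2)=0.0215474378; c=2·atan2(√a, √(1-a))=0.294645587; dist=6371·c=1877.187 ≈ 1877.2 km; running total=13487.8 km
Leg 3 bearing: y=sinΔλ·cosφ2=0.25507340, x=cosφ1·sinφ2-sinφ1·cosφ2·cosΔλ=-0.13881694; θ=atan2(y, x)=118.5561° ≈ 118.6°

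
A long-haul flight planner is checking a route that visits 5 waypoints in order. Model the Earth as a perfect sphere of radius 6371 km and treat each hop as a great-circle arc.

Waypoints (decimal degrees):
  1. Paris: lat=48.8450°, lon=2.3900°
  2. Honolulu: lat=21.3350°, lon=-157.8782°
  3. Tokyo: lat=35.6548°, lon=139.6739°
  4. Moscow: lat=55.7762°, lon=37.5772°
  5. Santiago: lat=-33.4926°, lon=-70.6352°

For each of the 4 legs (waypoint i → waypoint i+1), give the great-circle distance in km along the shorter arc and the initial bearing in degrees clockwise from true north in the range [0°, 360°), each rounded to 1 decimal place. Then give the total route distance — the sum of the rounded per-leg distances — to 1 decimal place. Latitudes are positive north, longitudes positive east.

Leg 1: dist=11969.3 km, bearing=340.7°
Leg 2: dist=6204.1 km, bearing=299.4°
Leg 3: dist=7481.4 km, bearing=323.4°
Leg 4: dist=14130.2 km, bearing=263.2°
Total: 39785.0 km

Leg 1: φ1=0.8525061, φ2=0.3723660, Δφ=-0.4801401, Δλ=-2.7972078 rad; a=sin²(Δφ/2)+cosφ1·cosφ2·sin²(Δλ/2)=0.6515365486; c=2·atan2(√a, √(1-a))=1.878712101; dist=6371·c=11969.275 ≈ 11969.3 km; running total=11969.3 km
Leg 1 bearing: y=sinΔλ·cosφ2=-0.31448051, x=cosφ1·sinφ2-sinφ1·cosφ2·cosΔλ=0.89958252; θ=atan2(y, x)=-19.2689° <0 so +360° → 340.7311° ≈ 340.7°
Leg 2: φ1=0.3723660, φ2=0.6222937, Δφ=0.2499277, Δλ=5.1932638 rad; a=sin²(Δφ/2)+cosφ1·cosφ2·sin²(Δλ/2)=0.2189199726; c=2·atan2(√a, √(1-a))=0.973801012; dist=6371·c=6204.086 ≈ 6204.1 km; running total=18173.4 km
Leg 2 bearing: y=sinΔλ·cosφ2=-0.72039353, x=cosφ1·sinφ2-sinφ1·cosφ2·cosΔλ=0.40621329; θ=atan2(y, x)=-60.5824° <0 so +360° → 299.4176° ≈ 299.4°
Leg 3: φ1=0.6222937, φ2=0.9734783, Δφ=0.3511847, Δλ=-1.7819236 rad; a=sin²(Δφ/2)+cosφ1·cosφ2·sin²(Δλ/2)=0.3068998705; c=2·atan2(√a, √(1-a))=1.174287644; dist=6371·c=7481.387 ≈ 7481.4 km; running total=25654.8 km
Leg 3 bearing: y=sinΔλ·cosφ2=-0.54993837, x=cosφ1·sinφ2-sinφ1·cosφ2·cosΔλ=0.74055192; θ=atan2(y, x)=-36.5978° <0 so +360° → 323.4022° ≈ 323.4°
Leg 4: φ1=0.9734783, φ2=-0.5845561, Δφ=-1.5580345, Δλ=-1.8886627 rad; a=sin²(Δφ/2)+cosφ1·cosφ2·sin²(Δλ/2)=0.8014361813; c=2·atan2(√a, √(1-a))=2.217892744; dist=6371·c=14130.195 ≈ 14130.2 km; running total=39785.0 km
Leg 4 bearing: y=sinΔλ·cosφ2=-0.79217955, x=cosφ1·sinφ2-sinφ1·cosφ2·cosΔλ=-0.09484978; θ=atan2(y, x)=-96.8277° <0 so +360° → 263.1723° ≈ 263.2°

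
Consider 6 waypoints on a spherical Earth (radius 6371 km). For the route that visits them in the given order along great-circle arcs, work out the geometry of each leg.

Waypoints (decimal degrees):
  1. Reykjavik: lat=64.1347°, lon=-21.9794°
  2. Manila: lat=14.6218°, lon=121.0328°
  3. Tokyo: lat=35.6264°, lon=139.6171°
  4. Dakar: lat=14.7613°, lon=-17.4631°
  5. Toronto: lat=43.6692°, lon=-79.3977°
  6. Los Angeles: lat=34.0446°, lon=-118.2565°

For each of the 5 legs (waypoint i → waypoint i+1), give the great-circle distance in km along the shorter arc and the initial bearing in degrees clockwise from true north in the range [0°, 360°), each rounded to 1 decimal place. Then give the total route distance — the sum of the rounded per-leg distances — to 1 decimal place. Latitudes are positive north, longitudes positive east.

Leg 1: dist=10710.0 km, bearing=35.9°
Leg 2: dist=2980.7 km, bearing=35.1°
Leg 3: dist=13914.6 km, bearing=332.6°
Leg 4: dist=6634.7 km, bearing=312.3°
Leg 5: dist=3494.8 km, bearing=265.5°
Total: 37734.8 km

Leg 1: φ1=1.1193617, φ2=0.2551986, Δφ=-0.8641631, Δλ=2.4960338 rad; a=sin²(Δφ/2)+cosφ1·cosφ2·sin²(Δλ/2)=0.5550157812; c=2·atan2(√a, √(1-a))=1.681051132; dist=6371·c=10709.977 ≈ 10710.0 km; running total=10710.0 km
Leg 1 bearing: y=sinΔλ·cosφ2=0.58215960, x=cosφ1·sinφ2-sinφ1·cosφ2·cosΔλ=0.80559497; θ=atan2(y, x)=35.8536° ≈ 35.9°
Leg 2: φ1=0.2551986, φ2=0.6217980, Δφ=0.3665994, Δλ=0.3243572 rad; a=sin²(Δφ/2)+cosφ1·cosφ2·sin²(Δλ/2)=0.0537300837; c=2·atan2(√a, √(1-a))=0.467850221; dist=6371·c=2980.674 ≈ 2980.7 km; running total=13690.7 km
Leg 2 bearing: y=sinΔλ·cosφ2=0.25904937, x=cosφ1·sinφ2-sinφ1·cosφ2·cosΔλ=0.36914234; θ=atan2(y, x)=35.0596° ≈ 35.1°
Leg 3: φ1=0.6217980, φ2=0.2576333, Δφ=-0.3641647, Δλ=-2.7415667 rad; a=sin²(Δφ/2)+cosφ1·cosφ2·sin²(Δλ/2)=0.7877674714; c=2·atan2(√a, √(1-a))=2.184054467; dist=6371·c=13914.611 ≈ 13914.6 km; running total=27605.3 km
Leg 3 bearing: y=sinΔλ·cosφ2=-0.37658900, x=cosφ1·sinφ2-sinφ1·cosφ2·cosΔλ=0.72590651; θ=atan2(y, x)=-27.4196° <0 so +360° → 332.5804° ≈ 332.6°
Leg 4: φ1=0.2576333, φ2=0.7621713, Δφ=0.5045380, Δλ=-1.0809627 rad; a=sin²(Δφ/2)+cosφ1·cosφ2·sin²(Δλ/2)=0.2474917712; c=2·atan2(√a, √(1-a))=1.041395294; dist=6371·c=6634.729 ≈ 6634.7 km; running total=34240.0 km
Leg 4 bearing: y=sinΔλ·cosφ2=-0.63828189, x=cosφ1·sinφ2-sinφ1·cosφ2·cosΔλ=0.58099449; θ=atan2(y, x)=-47.6900° <0 so +360° → 312.3100° ≈ 312.3°
Leg 5: φ1=0.7621713, φ2=0.5941904, Δφ=-0.1679810, Δλ=-0.6782140 rad; a=sin²(Δφ/2)+cosφ1·cosφ2·sin²(Δλ/2)=0.0733586269; c=2·atan2(√a, √(1-a))=0.548547652; dist=6371·c=3494.797 ≈ 3494.8 km; running total=37734.8 km
Leg 5 bearing: y=sinΔλ·cosφ2=-0.51986764, x=cosφ1·sinφ2-sinφ1·cosφ2·cosΔλ=-0.04057335; θ=atan2(y, x)=-94.4626° <0 so +360° → 265.5374° ≈ 265.5°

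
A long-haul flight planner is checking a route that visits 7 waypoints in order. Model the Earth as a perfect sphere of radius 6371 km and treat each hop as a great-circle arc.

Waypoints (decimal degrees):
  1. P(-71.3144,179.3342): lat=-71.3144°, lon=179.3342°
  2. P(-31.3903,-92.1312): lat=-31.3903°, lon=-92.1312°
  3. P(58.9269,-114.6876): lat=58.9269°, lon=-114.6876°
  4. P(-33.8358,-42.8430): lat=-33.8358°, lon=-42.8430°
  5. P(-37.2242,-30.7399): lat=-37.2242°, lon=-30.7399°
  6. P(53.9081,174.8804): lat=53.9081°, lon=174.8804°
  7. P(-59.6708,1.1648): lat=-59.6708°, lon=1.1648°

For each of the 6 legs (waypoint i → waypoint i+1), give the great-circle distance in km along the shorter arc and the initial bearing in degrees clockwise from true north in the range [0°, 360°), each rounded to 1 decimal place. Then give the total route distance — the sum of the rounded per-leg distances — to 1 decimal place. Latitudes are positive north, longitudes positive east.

Leg 1: dist=6668.7 km, bearing=99.7°
Leg 2: dist=10257.6 km, bearing=348.6°
Leg 3: dist=12240.3 km, bearing=122.8°
Leg 4: dist=1157.2 km, bearing=112.4°
Leg 5: dist=17318.9 km, bearing=321.7°
Leg 6: dist=19269.4 km, bearing=208.3°
Total: 66912.1 km

Leg 1: φ1=-1.2446711, φ2=-0.5478641, Δφ=0.6968070, Δλ=-4.7379650 rad; a=sin²(Δφ/2)+cosφ1·cosφ2·sin²(Δλ/2)=0.2497976782; c=2·atan2(√a, √(1-a))=1.046730246; dist=6371·c=6668.718 ≈ 6668.7 km; running total=6668.7 km
Leg 1 bearing: y=sinΔλ·cosφ2=0.85335981, x=cosφ1·sinφ2-sinφ1·cosφ2·cosΔλ=-0.14619244; θ=atan2(y, x)=99.7212° ≈ 99.7°
Leg 2: φ1=-0.5478641, φ2=1.0284684, Δφ=1.5763325, Δλ=-0.3936834 rad; a=sin²(Δφ/2)+cosφ1·cosφ2·sin²(Δλ/2)=0.5196201114; c=2·atan2(√a, √(1-a))=1.610046627; dist=6371·c=10257.607 ≈ 10257.6 km; running total=16926.3 km
Leg 2 bearing: y=sinΔλ·cosφ2=-0.19798417, x=cosφ1·sinφ2-sinφ1·cosφ2·cosΔλ=0.97941946; θ=atan2(y, x)=-11.4280° <0 so +360° → 348.5720° ≈ 348.6°
Leg 3: φ1=1.0284684, φ2=-0.5905461, Δφ=-1.6190145, Δλ=1.2539248 rad; a=sin²(Δφ/2)+cosφ1·cosφ2·sin²(Δλ/2)=0.6716653509; c=2·atan2(√a, √(1-a))=1.921257199; dist=6371·c=12240.330 ≈ 12240.3 km; running total=29166.6 km
Leg 3 bearing: y=sinΔλ·cosφ2=0.78928338, x=cosφ1·sinφ2-sinφ1·cosφ2·cosΔλ=-0.50907345; θ=atan2(y, x)=122.8213° ≈ 122.8°
Leg 4: φ1=-0.5905461, φ2=-0.6496849, Δφ=-0.0591387, Δλ=0.2112389 rad; a=sin²(Δφ/2)+cosφ1·cosφ2·sin²(Δλ/2)=0.0082250922; c=2·atan2(√a, √(1-a))=0.181634164; dist=6371·c=1157.191 ≈ 1157.2 km; running total=30323.8 km
Leg 4 bearing: y=sinΔλ·cosφ2=0.16695604, x=cosφ1·sinφ2-sinφ1·cosφ2·cosΔλ=-0.06895971; θ=atan2(y, x)=112.4426° ≈ 112.4°
Leg 5: φ1=-0.6496849, φ2=0.9408738, Δφ=1.5905587, Δλ=3.5887512 rad; a=sin²(Δφ/2)+cosφ1·cosφ2·sin²(Δλ/2)=0.9558919237; c=2·atan2(√a, √(1-a))=2.718403400; dist=6371·c=17318.948 ≈ 17318.9 km; running total=47642.7 km
Leg 5 bearing: y=sinΔλ·cosφ2=-0.25472220, x=cosφ1·sinφ2-sinφ1·cosφ2·cosΔλ=0.32212857; θ=atan2(y, x)=-38.3351° <0 so +360° → 321.6649° ≈ 321.7°
Leg 6: φ1=0.9408738, φ2=-1.0414519, Δφ=-1.9823258, Δλ=-3.0319092 rad; a=sin²(Δφ/2)+cosφ1·cosφ2·sin²(Δλ/2)=0.9965793722; c=2·atan2(√a, √(1-a))=3.024553597; dist=6371·c=19269.431 ≈ 19269.4 km; running total=66912.1 km
Leg 6 bearing: y=sinΔλ·cosφ2=-0.05527561, x=cosφ1·sinφ2-sinφ1·cosφ2·cosΔλ=-0.10286066; θ=atan2(y, x)=-151.7472° <0 so +360° → 208.2528° ≈ 208.3°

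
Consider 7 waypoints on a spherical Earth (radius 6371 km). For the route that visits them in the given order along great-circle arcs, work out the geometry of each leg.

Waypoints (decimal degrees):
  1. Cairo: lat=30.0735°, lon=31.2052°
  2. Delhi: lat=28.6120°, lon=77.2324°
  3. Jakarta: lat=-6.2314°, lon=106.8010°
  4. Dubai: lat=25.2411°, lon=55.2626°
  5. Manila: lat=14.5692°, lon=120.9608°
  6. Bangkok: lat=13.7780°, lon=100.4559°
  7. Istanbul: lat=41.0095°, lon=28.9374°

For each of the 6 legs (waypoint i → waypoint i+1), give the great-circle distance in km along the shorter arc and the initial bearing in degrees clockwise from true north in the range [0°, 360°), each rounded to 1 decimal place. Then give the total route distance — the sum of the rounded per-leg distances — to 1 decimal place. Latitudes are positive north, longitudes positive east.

Leg 1: dist=4433.9 km, bearing=80.2°
Leg 2: dist=5004.2 km, bearing=136.1°
Leg 3: dist=6575.7 km, bearing=304.4°
Leg 4: dist=6908.0 km, bearing=86.3°
Leg 5: dist=2211.6 km, bearing=270.3°
Leg 6: dist=7464.8 km, bearing=309.0°
Total: 32598.2 km

Leg 1: φ1=0.5248816, φ2=0.4993736, Δφ=-0.0255080, Δλ=0.8033262 rad; a=sin²(Δφ/2)+cosφ1·cosφ2·sin²(Δλ/2)=0.1162771850; c=2·atan2(√a, √(1-a))=0.695949000; dist=6371·c=4433.891 ≈ 4433.9 km; running total=4433.9 km
Leg 1 bearing: y=sinΔλ·cosφ2=0.63178540, x=cosφ1·sinφ2-sinφ1·cosφ2·cosΔλ=0.10896979; θ=atan2(y, x)=80.2140° ≈ 80.2°
Leg 2: φ1=0.4993736, φ2=-0.1087584, Δφ=-0.6081321, Δλ=0.5160694 rad; a=sin²(Δφ/2)+cosφ1·cosφ2·sin²(Δλ/2)=0.1464692184; c=2·atan2(√a, √(1-a))=0.785462109; dist=6371·c=5004.179 ≈ 5004.2 km; running total=9438.1 km
Leg 2 bearing: y=sinΔλ·cosφ2=0.49054970, x=cosφ1·sinφ2-sinφ1·cosφ2·cosΔλ=-0.50933774; θ=atan2(y, x)=136.0765° ≈ 136.1°
Leg 3: φ1=-0.1087584, φ2=0.4405403, Δφ=0.5492987, Δλ=-0.8995148 rad; a=sin²(Δφ/2)+cosφ1·cosφ2·sin²(Δλ/2)=0.2435035582; c=2·atan2(√a, √(1-a))=1.032128542; dist=6371·c=6575.691 ≈ 6575.7 km; running total=16013.8 km
Leg 3 bearing: y=sinΔλ·cosφ2=-0.70826304, x=cosφ1·sinφ2-sinφ1·cosφ2·cosΔλ=0.48497605; θ=atan2(y, x)=-55.5990° <0 so +360° → 304.4010° ≈ 304.4°
Leg 4: φ1=0.4405403, φ2=0.2542805, Δφ=-0.1862598, Δλ=1.1466499 rad; a=sin²(Δφ/2)+cosφ1·cosφ2·sin²(Δλ/2)=0.2662263828; c=2·atan2(√a, √(1-a))=1.084282313; dist=6371·c=6907.963 ≈ 6908.0 km; running total=22921.8 km
Leg 4 bearing: y=sinΔλ·cosφ2=0.88208417, x=cosφ1·sinφ2-sinφ1·cosφ2·cosΔλ=0.05768108; θ=atan2(y, x)=86.2587° ≈ 86.3°
Leg 5: φ1=0.2542805, φ2=0.2404715, Δφ=-0.0138090, Δλ=-0.3578780 rad; a=sin²(Δφ/2)+cosφ1·cosφ2·sin²(Δλ/2)=0.0298256809; c=2·atan2(√a, √(1-a))=0.347142702; dist=6371·c=2211.646 ≈ 2211.6 km; running total=25133.4 km
Leg 5 bearing: y=sinΔλ·cosφ2=-0.34020824, x=cosφ1·sinφ2-sinφ1·cosφ2·cosΔλ=0.00167039; θ=atan2(y, x)=-89.7187° <0 so +360° → 270.2813° ≈ 270.3°
Leg 6: φ1=0.2404715, φ2=0.7157508, Δφ=0.4752793, Δλ=-1.2482333 rad; a=sin²(Δφ/2)+cosφ1·cosφ2·sin²(Δλ/2)=0.3056992724; c=2·atan2(√a, √(1-a))=1.171683059; dist=6371·c=7464.793 ≈ 7464.8 km; running total=32598.2 km
Leg 6 bearing: y=sinΔλ·cosφ2=-0.71568305, x=cosφ1·sinφ2-sinφ1·cosφ2·cosΔλ=0.58033324; θ=atan2(y, x)=-50.9621° <0 so +360° → 309.0379° ≈ 309.0°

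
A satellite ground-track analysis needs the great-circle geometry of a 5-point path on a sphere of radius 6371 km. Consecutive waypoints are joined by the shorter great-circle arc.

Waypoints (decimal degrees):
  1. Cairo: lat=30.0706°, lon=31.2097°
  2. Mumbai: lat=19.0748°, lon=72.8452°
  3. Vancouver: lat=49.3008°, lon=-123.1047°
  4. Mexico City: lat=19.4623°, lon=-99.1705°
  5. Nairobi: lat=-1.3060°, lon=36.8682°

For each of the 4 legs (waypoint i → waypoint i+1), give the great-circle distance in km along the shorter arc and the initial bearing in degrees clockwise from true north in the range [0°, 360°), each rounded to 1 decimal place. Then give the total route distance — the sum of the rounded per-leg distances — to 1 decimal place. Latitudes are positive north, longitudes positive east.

Leg 1: dist=4358.0 km, bearing=96.5°
Leg 2: dist=12250.3 km, bearing=11.0°
Leg 3: dist=3942.5 km, bearing=138.7°
Leg 4: dist=14824.7 km, bearing=72.5°
Total: 35375.5 km

Leg 1: φ1=0.5248310, φ2=0.3329181, Δφ=-0.1919129, Δλ=0.7266766 rad; a=sin²(Δφ/2)+cosφ1·cosφ2·sin²(Δλ/2)=0.1124845898; c=2·atan2(√a, √(1-a))=0.684032461; dist=6371·c=4357.971 ≈ 4358.0 km; running total=4358.0 km
Leg 1 bearing: y=sinΔλ·cosφ2=0.62790961, x=cosφ1·sinφ2-sinφ1·cosφ2·cosΔλ=-0.07111081; θ=atan2(y, x)=96.4612° ≈ 96.5°
Leg 2: φ1=0.3329181, φ2=0.8604613, Δφ=0.5275432, Δλ=-3.4199709 rad; a=sin²(Δφ/2)+cosφ1·cosφ2·sin²(Δλ/2)=0.6723975041; c=2·atan2(√a, √(1-a))=1.922816720; dist=6371·c=12250.265 ≈ 12250.3 km; running total=16608.3 km
Leg 2 bearing: y=sinΔλ·cosφ2=0.17919159, x=cosφ1·sinφ2-sinφ1·cosφ2·cosΔλ=0.92141564; θ=atan2(y, x)=11.0052° ≈ 11.0°
Leg 3: φ1=0.8604613, φ2=0.3396812, Δφ=-0.5207801, Δλ=0.4177306 rad; a=sin²(Δφ/2)+cosφ1·cosφ2·sin²(Δλ/2)=0.0927182745; c=2·atan2(√a, √(1-a))=0.618820104; dist=6371·c=3942.503 ≈ 3942.5 km; running total=20550.8 km
Leg 3 bearing: y=sinΔλ·cosφ2=0.38250664, x=cosφ1·sinφ2-sinφ1·cosφ2·cosΔλ=-0.43609065; θ=atan2(y, x)=138.7451° ≈ 138.7°
Leg 4: φ1=0.3396812, φ2=-0.0227940, Δφ=-0.3624752, Δλ=2.3743232 rad; a=sin²(Δφ/2)+cosφ1·cosφ2·sin²(Δλ/2)=0.8430486618; c=2·atan2(√a, √(1-a))=2.326907283; dist=6371·c=14824.726 ≈ 14824.7 km; running total=35375.5 km
Leg 4 bearing: y=sinΔλ·cosφ2=0.69399201, x=cosφ1·sinφ2-sinφ1·cosφ2·cosΔλ=0.21827860; θ=atan2(y, x)=72.5403° ≈ 72.5°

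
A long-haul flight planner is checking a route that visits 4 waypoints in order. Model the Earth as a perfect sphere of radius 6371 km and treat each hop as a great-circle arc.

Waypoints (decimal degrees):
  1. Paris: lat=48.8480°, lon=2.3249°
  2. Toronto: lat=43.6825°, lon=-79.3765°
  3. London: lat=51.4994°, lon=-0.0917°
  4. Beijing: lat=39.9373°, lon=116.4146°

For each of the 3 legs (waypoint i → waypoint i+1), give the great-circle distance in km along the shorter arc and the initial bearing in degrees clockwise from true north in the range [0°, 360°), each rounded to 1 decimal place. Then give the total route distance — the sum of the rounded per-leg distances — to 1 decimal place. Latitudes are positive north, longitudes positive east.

Leg 1: dist=5997.1 km, bearing=297.7°
Leg 2: dist=5712.7 km, bearing=51.5°
Leg 3: dist=8137.2 km, bearing=45.8°
Total: 19847.0 km

Leg 1: φ1=0.8525584, φ2=0.7624035, Δφ=-0.0901550, Δλ=-1.4259584 rad; a=sin²(Δφ/2)+cosφ1·cosφ2·sin²(Δλ/2)=0.2056341452; c=2·atan2(√a, √(1-a))=0.941307413; dist=6371·c=5997.070 ≈ 5997.1 km; running total=5997.1 km
Leg 1 bearing: y=sinΔλ·cosφ2=-0.71560596, x=cosφ1·sinφ2-sinφ1·cosφ2·cosΔλ=0.37590302; θ=atan2(y, x)=-62.2874° <0 so +360° → 297.7126° ≈ 297.7°
Leg 2: φ1=0.7624035, φ2=0.8988341, Δφ=0.1364306, Δλ=1.3837808 rad; a=sin²(Δφ/2)+cosφ1·cosφ2·sin²(Δλ/2)=0.1878918077; c=2·atan2(√a, √(1-a))=0.896668222; dist=6371·c=5712.673 ≈ 5712.7 km; running total=11709.8 km
Leg 2 bearing: y=sinΔλ·cosφ2=0.61166822, x=cosφ1·sinφ2-sinφ1·cosφ2·cosΔλ=0.48602047; θ=atan2(y, x)=51.5300° ≈ 51.5°
Leg 3: φ1=0.8988341, φ2=0.6970374, Δφ=-0.2017967, Δλ=2.0334185 rad; a=sin²(Δφ/2)+cosφ1·cosφ2·sin²(Δλ/2)=0.3553174147; c=2·atan2(√a, √(1-a))=1.277232758; dist=6371·c=8137.2499 ≈ 8137.2 km; running total=19847.0 km
Leg 3 bearing: y=sinΔλ·cosφ2=0.68615097, x=cosφ1·sinφ2-sinφ1·cosφ2·cosΔλ=0.66743137; θ=atan2(y, x)=45.7923° ≈ 45.8°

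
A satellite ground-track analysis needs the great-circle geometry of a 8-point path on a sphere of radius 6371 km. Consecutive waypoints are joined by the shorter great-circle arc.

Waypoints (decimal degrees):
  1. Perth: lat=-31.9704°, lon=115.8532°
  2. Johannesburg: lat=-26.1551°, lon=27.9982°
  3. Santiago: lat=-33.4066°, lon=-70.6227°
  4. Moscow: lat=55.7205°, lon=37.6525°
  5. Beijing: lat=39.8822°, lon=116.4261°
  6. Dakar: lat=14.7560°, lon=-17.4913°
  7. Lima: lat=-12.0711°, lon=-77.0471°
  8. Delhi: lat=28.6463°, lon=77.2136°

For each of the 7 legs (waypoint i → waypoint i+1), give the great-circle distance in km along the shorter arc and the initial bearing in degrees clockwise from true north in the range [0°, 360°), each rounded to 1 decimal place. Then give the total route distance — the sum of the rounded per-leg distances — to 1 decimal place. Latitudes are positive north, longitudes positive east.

Leg 1: φ1=-0.5579887, φ2=-0.4564926, Δφ=0.1014961, Δλ=-1.5333590 rad; a=sin²(Δφ/2)+cosφ1·cosφ2·sin²(Δλ/2)=0.3690515643; c=2·atan2(√a, √(1-a))=1.305809172; dist=6371·c=8319.310 ≈ 8319.3 km; running total=8319.3 km
Leg 1 bearing: y=sinΔλ·cosφ2=-0.89697514, x=cosφ1·sinφ2-sinφ1·cosφ2·cosΔλ=-0.35615395; θ=atan2(y, x)=-111.6561° <0 so +360° → 248.3439° ≈ 248.3°
Leg 2: φ1=-0.4564926, φ2=-0.5830552, Δφ=-0.1265626, Δλ=-1.7212594 rad; a=sin²(Δφ/2)+cosφ1·cosφ2·sin²(Δλ/2)=0.4348111234; c=2·atan2(√a, √(1-a))=1.440046351; dist=6371·c=9174.535 ≈ 9174.5 km; running total=17493.8 km
Leg 2 bearing: y=sinΔλ·cosφ2=-0.82535286, x=cosφ1·sinφ2-sinφ1·cosφ2·cosΔλ=-0.54935808; θ=atan2(y, x)=-123.6479° <0 so +360° → 236.3521° ≈ 236.4°
Leg 3: φ1=-0.5830552, φ2=0.9725062, Δφ=1.5555613, Δλ=1.8897587 rad; a=sin²(Δφ/2)+cosφ1·cosφ2·sin²(Δλ/2)=0.8011900552; c=2·atan2(√a, √(1-a))=2.217275905; dist=6371·c=14126.265 ≈ 14126.3 km; running total=31620.1 km
Leg 3 bearing: y=sinΔλ·cosφ2=0.53482183, x=cosφ1·sinφ2-sinφ1·cosφ2·cosΔλ=0.59254014; θ=atan2(y, x)=42.0691° ≈ 42.1°
Leg 4: φ1=0.9725062, φ2=0.6960757, Δφ=-0.2764305, Δλ=1.3748587 rad; a=sin²(Δφ/2)+cosφ1·cosφ2·sin²(Δλ/2)=0.1930116030; c=2·atan2(√a, √(1-a))=0.909707322; dist=6371·c=5795.745 ≈ 5795.7 km; running total=37415.8 km
Leg 4 bearing: y=sinΔλ·cosφ2=0.75268130, x=cosφ1·sinφ2-sinφ1·cosφ2·cosΔλ=0.23770435; θ=atan2(y, x)=72.4734° ≈ 72.5°
Leg 5: φ1=0.6960757, φ2=0.2575408, Δφ=-0.4385349, Δλ=-2.3372996 rad; a=sin²(Δφ/2)+cosφ1·cosφ2·sin²(Δλ/2)=0.6756934394; c=2·atan2(√a, √(1-a))=1.929848363; dist=6371·c=12295.064 ≈ 12295.1 km; running total=49710.9 km
Leg 5 bearing: y=sinΔλ·cosφ2=-0.69658315, x=cosφ1·sinφ2-sinφ1·cosφ2·cosΔλ=0.62553911; θ=atan2(y, x)=-48.0758° <0 so +360° → 311.9242° ≈ 311.9°
Leg 6: φ1=0.2575408, φ2=-0.2106804, Δφ=-0.4682212, Δλ=-1.0394448 rad; a=sin²(Δφ/2)+cosφ1·cosφ2·sin²(Δλ/2)=0.2870557029; c=2·atan2(√a, √(1-a))=1.130852552; dist=6371·c=7204.662 ≈ 7204.7 km; running total=56915.6 km
Leg 6 bearing: y=sinΔλ·cosφ2=-0.84306050, x=cosφ1·sinφ2-sinφ1·cosφ2·cosΔλ=-0.32843248; θ=atan2(y, x)=-111.2845° <0 so +360° → 248.7155° ≈ 248.7°
Leg 7: φ1=-0.2106804, φ2=0.4999723, Δφ=0.7106527, Δλ=2.6923571 rad; a=sin²(Δφ/2)+cosφ1·cosφ2·sin²(Δλ/2)=0.9366479294; c=2·atan2(√a, √(1-a))=2.632723204; dist=6371·c=16773.080 ≈ 16773.1 km; running total=73688.7 km
Leg 7 bearing: y=sinΔλ·cosφ2=0.38111974, x=cosφ1·sinφ2-sinφ1·cosφ2·cosΔλ=0.30348326; θ=atan2(y, x)=51.4699° ≈ 51.5°

Leg 1: dist=8319.3 km, bearing=248.3°
Leg 2: dist=9174.5 km, bearing=236.4°
Leg 3: dist=14126.3 km, bearing=42.1°
Leg 4: dist=5795.7 km, bearing=72.5°
Leg 5: dist=12295.1 km, bearing=311.9°
Leg 6: dist=7204.7 km, bearing=248.7°
Leg 7: dist=16773.1 km, bearing=51.5°
Total: 73688.7 km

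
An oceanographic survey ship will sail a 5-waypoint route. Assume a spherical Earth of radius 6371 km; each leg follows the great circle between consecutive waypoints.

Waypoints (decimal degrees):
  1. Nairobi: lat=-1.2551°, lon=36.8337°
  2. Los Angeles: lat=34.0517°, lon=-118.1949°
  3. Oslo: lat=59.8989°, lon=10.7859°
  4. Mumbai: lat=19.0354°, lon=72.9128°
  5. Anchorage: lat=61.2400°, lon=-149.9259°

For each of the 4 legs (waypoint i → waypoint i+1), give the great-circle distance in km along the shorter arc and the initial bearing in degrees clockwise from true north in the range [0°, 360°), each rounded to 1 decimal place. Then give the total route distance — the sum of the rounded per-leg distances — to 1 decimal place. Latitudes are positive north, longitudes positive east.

Leg 1: dist=15538.8 km, bearing=327.2°
Leg 2: dist=8574.5 km, bearing=23.6°
Leg 3: dist=6643.6 km, bearing=104.7°
Leg 4: dist=10310.9 km, bearing=19.1°
Total: 41067.8 km

Leg 1: φ1=-0.0219056, φ2=0.5943143, Δφ=0.6162199, Δλ=-2.7057595 rad; a=sin²(Δφ/2)+cosφ1·cosφ2·sin²(Δλ/2)=0.8815824811; c=2·atan2(√a, √(1-a))=2.438993155; dist=6371·c=15538.825 ≈ 15538.8 km; running total=15538.8 km
Leg 1 bearing: y=sinΔλ·cosφ2=-0.34977816, x=cosφ1·sinφ2-sinφ1·cosφ2·cosΔλ=0.54335484; θ=atan2(y, x)=-32.7709° <0 so +360° → 327.2291° ≈ 327.2°
Leg 2: φ1=0.5943143, φ2=1.0454330, Δφ=0.4511187, Δλ=2.2511396 rad; a=sin²(Δφ/2)+cosφ1·cosφ2·sin²(Δλ/2)=0.3884831280; c=2·atan2(√a, √(1-a))=1.345870822; dist=6371·c=8574.543 ≈ 8574.5 km; running total=24113.3 km
Leg 2 bearing: y=sinΔλ·cosφ2=0.38986570, x=cosφ1·sinφ2-sinφ1·cosφ2·cosΔλ=0.89345436; θ=atan2(y, x)=23.5744° ≈ 23.6°
Leg 3: φ1=1.0454330, φ2=0.3322304, Δφ=-0.7132026, Δλ=1.0843190 rad; a=sin²(Δφ/2)+cosφ1·cosφ2·sin²(Δλ/2)=0.2480910515; c=2·atan2(√a, √(1-a))=1.042783384; dist=6371·c=6643.573 ≈ 6643.6 km; running total=30756.9 km
Leg 3 bearing: y=sinΔλ·cosφ2=0.83564647, x=cosφ1·sinφ2-sinφ1·cosφ2·cosΔλ=-0.21877499; θ=atan2(y, x)=104.6710° ≈ 104.7°
Leg 4: φ1=0.3322304, φ2=1.0688396, Δφ=0.7366092, Δλ=-3.8892690 rad; a=sin²(Δφ/2)+cosφ1·cosφ2·sin²(Δλ/2)=0.5237978452; c=2·atan2(√a, √(1-a))=1.618410006; dist=6371·c=10310.890 ≈ 10310.9 km; running total=41067.8 km
Leg 4 bearing: y=sinΔλ·cosφ2=0.32714597, x=cosφ1·sinφ2-sinφ1·cosφ2·cosΔλ=0.94377442; θ=atan2(y, x)=19.1181° ≈ 19.1°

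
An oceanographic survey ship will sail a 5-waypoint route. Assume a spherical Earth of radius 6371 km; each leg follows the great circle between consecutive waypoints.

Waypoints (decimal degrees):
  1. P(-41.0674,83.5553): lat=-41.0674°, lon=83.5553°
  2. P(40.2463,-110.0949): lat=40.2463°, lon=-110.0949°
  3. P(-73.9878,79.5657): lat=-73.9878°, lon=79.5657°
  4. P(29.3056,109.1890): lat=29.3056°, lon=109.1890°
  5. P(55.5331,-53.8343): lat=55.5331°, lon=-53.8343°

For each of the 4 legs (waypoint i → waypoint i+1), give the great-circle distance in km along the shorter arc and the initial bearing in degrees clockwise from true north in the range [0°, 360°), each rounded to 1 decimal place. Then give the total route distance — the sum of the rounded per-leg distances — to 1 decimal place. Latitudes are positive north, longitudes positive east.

Leg 1: φ1=-0.7167613, φ2=0.7024304, Δφ=1.4191918, Δλ=-3.3798336 rad; a=sin²(Δφ/2)+cosφ1·cosφ2·sin²(Δλ/2)=0.9918215976; c=2·atan2(√a, √(1-a))=2.960476166; dist=6371·c=18861.194 ≈ 18861.2 km; running total=18861.2 km
Leg 1 bearing: y=sinΔλ·cosφ2=0.18012783, x=cosφ1·sinφ2-sinφ1·cosφ2·cosΔλ=-0.00016731; θ=atan2(y, x)=90.0532° ≈ 90.1°
Leg 2: φ1=0.7024304, φ2=-1.2913307, Δφ=-1.9937612, Δλ=3.3102019 rad; a=sin²(Δφ/2)+cosφ1·cosφ2·sin²(Δλ/2)=0.9142831664; c=2·atan2(√a, √(1-a))=2.547338520; dist=6371·c=16229.094 ≈ 16229.1 km; running total=35090.3 km
Leg 2 bearing: y=sinΔλ·cosφ2=-0.04628947, x=cosφ1·sinφ2-sinφ1·cosφ2·cosΔλ=-0.55797412; θ=atan2(y, x)=-175.2576° <0 so +360° → 184.7424° ≈ 184.7°
Leg 3: φ1=-1.2913307, φ2=0.5114792, Δφ=1.8028099, Δλ=0.5170241 rad; a=sin²(Δφ/2)+cosφ1·cosφ2·sin²(Δλ/2)=0.6306888393; c=2·atan2(√a, √(1-a))=1.835245551; dist=6371·c=11692.349 ≈ 11692.3 km; running total=46782.6 km
Leg 3 bearing: y=sinΔλ·cosφ2=0.43103620, x=cosφ1·sinφ2-sinφ1·cosφ2·cosΔλ=0.86364895; θ=atan2(y, x)=26.5232° ≈ 26.5°
Leg 4: φ1=0.5114792, φ2=0.9692354, Δφ=0.4577562, Δλ=-2.8452933 rad; a=sin²(Δφ/2)+cosφ1·cosφ2·sin²(Δλ/2)=0.5342273971; c=2·atan2(√a, √(1-a))=1.639304698; dist=6371·c=10444.010 ≈ 10444.0 km; running total=57226.6 km
Leg 4 bearing: y=sinΔλ·cosφ2=-0.16524183, x=cosφ1·sinφ2-sinφ1·cosφ2·cosΔλ=0.98387452; θ=atan2(y, x)=-9.5339° <0 so +360° → 350.4661° ≈ 350.5°

Leg 1: dist=18861.2 km, bearing=90.1°
Leg 2: dist=16229.1 km, bearing=184.7°
Leg 3: dist=11692.3 km, bearing=26.5°
Leg 4: dist=10444.0 km, bearing=350.5°
Total: 57226.6 km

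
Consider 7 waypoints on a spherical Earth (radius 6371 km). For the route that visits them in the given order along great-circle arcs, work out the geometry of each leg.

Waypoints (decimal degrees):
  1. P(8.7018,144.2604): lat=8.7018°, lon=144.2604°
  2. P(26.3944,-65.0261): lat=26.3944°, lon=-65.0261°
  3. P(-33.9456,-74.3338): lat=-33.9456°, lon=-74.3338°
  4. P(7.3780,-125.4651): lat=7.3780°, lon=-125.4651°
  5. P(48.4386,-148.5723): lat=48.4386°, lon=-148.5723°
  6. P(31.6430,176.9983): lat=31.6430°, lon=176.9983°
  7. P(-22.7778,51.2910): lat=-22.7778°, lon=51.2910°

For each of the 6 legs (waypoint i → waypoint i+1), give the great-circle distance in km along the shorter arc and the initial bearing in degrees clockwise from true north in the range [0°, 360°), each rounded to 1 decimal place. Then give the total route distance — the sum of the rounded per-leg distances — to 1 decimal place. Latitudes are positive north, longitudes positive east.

Leg 1: φ1=0.1518751, φ2=0.4606692, Δφ=0.3087941, Δλ=-3.6527385 rad; a=sin²(Δφ/2)+cosφ1·cosφ2·sin²(Δλ/2)=0.8525071979; c=2·atan2(√a, √(1-a))=2.353239771; dist=6371·c=14992.491 ≈ 14992.5 km; running total=14992.5 km
Leg 1 bearing: y=sinΔλ·cosφ2=0.43818281, x=cosφ1·sinφ2-sinφ1·cosφ2·cosΔλ=0.55762938; θ=atan2(y, x)=38.1601° ≈ 38.2°
Leg 2: φ1=0.4606692, φ2=-0.5924625, Δφ=-1.0531317, Δλ=-0.1624500 rad; a=sin²(Δφ/2)+cosφ1·cosφ2·sin²(Δλ/2)=0.2574657009; c=2·atan2(√a, √(1-a))=1.064354716; dist=6371·c=6781.004 ≈ 6781.0 km; running total=21773.5 km
Leg 2 bearing: y=sinΔλ·cosφ2=-0.13417140, x=cosφ1·sinφ2-sinφ1·cosφ2·cosΔλ=-0.86412180; θ=atan2(y, x)=-171.1742° <0 so +360° → 188.8258° ≈ 188.8°
Leg 3: φ1=-0.5924625, φ2=0.1287704, Δφ=0.7212329, Δλ=-0.8924095 rad; a=sin²(Δφ/2)+cosφ1·cosφ2·sin²(Δλ/2)=0.2777161644; c=2·atan2(√a, √(1-a))=1.110104771; dist=6371·c=7072.477 ≈ 7072.5 km; running total=28846.0 km
Leg 3 bearing: y=sinΔλ·cosφ2=-0.77213981, x=cosφ1·sinφ2-sinφ1·cosφ2·cosΔλ=0.45404812; θ=atan2(y, x)=-59.5428° <0 so +360° → 300.4572° ≈ 300.5°
Leg 4: φ1=0.1287704, φ2=0.8454131, Δφ=0.7166427, Δλ=-0.4032967 rad; a=sin²(Δφ/2)+cosφ1·cosφ2·sin²(Δλ/2)=0.1493844899; c=2·atan2(√a, √(1-a))=0.793673597; dist=6371·c=5056.494 ≈ 5056.5 km; running total=33902.5 km
Leg 4 bearing: y=sinΔλ·cosφ2=-0.26036186, x=cosφ1·sinφ2-sinφ1·cosφ2·cosΔλ=0.66369176; θ=atan2(y, x)=-21.4197° <0 so +360° → 338.5803° ≈ 338.6°
Leg 5: φ1=0.8454131, φ2=0.5522745, Δφ=-0.2931385, Δλ=5.6822789 rad; a=sin²(Δφ/2)+cosφ1·cosφ2·sin²(Δλ/2)=0.0707984379; c=2·atan2(√a, √(1-a))=0.538647776; dist=6371·c=3431.725 ≈ 3431.7 km; running total=37334.2 km
Leg 5 bearing: y=sinΔλ·cosφ2=-0.48133569, x=cosφ1·sinφ2-sinφ1·cosφ2·cosΔλ=-0.17736976; θ=atan2(y, x)=-110.2286° <0 so +360° → 249.7714° ≈ 249.8°
Leg 6: φ1=0.5522745, φ2=-0.3975476, Δφ=-0.9498221, Δλ=-2.1940063 rad; a=sin²(Δφ/2)+cosφ1·cosφ2·sin²(Δλ/2)=0.8306197042; c=2·atan2(√a, √(1-a))=2.293266046; dist=6371·c=14610.398 ≈ 14610.4 km; running total=51944.6 km
Leg 6 bearing: y=sinΔλ·cosφ2=-0.74868320, x=cosφ1·sinφ2-sinφ1·cosφ2·cosΔλ=-0.04728542; θ=atan2(y, x)=-93.6139° <0 so +360° → 266.3861° ≈ 266.4°

Leg 1: dist=14992.5 km, bearing=38.2°
Leg 2: dist=6781.0 km, bearing=188.8°
Leg 3: dist=7072.5 km, bearing=300.5°
Leg 4: dist=5056.5 km, bearing=338.6°
Leg 5: dist=3431.7 km, bearing=249.8°
Leg 6: dist=14610.4 km, bearing=266.4°
Total: 51944.6 km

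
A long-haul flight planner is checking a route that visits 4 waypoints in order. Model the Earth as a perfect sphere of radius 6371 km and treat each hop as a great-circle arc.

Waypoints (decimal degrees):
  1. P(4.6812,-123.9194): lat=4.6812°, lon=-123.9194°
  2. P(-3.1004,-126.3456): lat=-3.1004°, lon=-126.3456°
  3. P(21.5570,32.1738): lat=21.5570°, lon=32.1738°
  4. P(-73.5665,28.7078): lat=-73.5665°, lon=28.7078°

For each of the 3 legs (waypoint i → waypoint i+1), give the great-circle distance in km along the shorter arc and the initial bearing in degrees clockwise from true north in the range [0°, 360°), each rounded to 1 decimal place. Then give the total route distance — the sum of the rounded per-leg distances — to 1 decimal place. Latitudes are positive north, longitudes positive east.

Leg 1: φ1=0.0817024, φ2=-0.0541122, Δφ=-0.1358145, Δλ=-0.0423452 rad; a=sin²(Δφ/2)+cosφ1·cosφ2·sin²(Δλ/2)=0.0050503760; c=2·atan2(√a, √(1-a))=0.142251904; dist=6371·c=906.287 ≈ 906.3 km; running total=906.3 km
Leg 1 bearing: y=sinΔλ·cosφ2=-0.04227056, x=cosφ1·sinφ2-sinφ1·cosφ2·cosΔλ=-0.13532434; θ=atan2(y, x)=-162.6530° <0 so +360° → 197.3470° ≈ 197.3°
Leg 2: φ1=-0.0541122, φ2=0.3762406, Δφ=0.4303528, Δλ=2.7666855 rad; a=sin²(Δφ/2)+cosφ1·cosφ2·sin²(Δλ/2)=0.9420291694; c=2·atan2(√a, √(1-a))=2.655271702; dist=6371·c=16916.736 ≈ 16916.7 km; running total=17823.0 km
Leg 2 bearing: y=sinΔλ·cosφ2=0.34057236, x=cosφ1·sinφ2-sinφ1·cosφ2·cosΔλ=0.32008017; θ=atan2(y, x)=46.7766° ≈ 46.8°
Leg 3: φ1=0.3762406, φ2=-1.2839776, Δφ=-1.6602183, Δλ=-0.0604931 rad; a=sin²(Δφ/2)+cosφ1·cosφ2·sin²(Δλ/2)=0.5448920465; c=2·atan2(√a, √(1-a))=1.660701487; dist=6371·c=10580.329 ≈ 10580.3 km; running total=28403.3 km
Leg 3 bearing: y=sinΔλ·cosφ2=-0.01710321, x=cosφ1·sinφ2-sinφ1·cosφ2·cosΔλ=-0.99581439; θ=atan2(y, x)=-179.0160° <0 so +360° → 180.9840° ≈ 181.0°

Leg 1: dist=906.3 km, bearing=197.3°
Leg 2: dist=16916.7 km, bearing=46.8°
Leg 3: dist=10580.3 km, bearing=181.0°
Total: 28403.3 km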